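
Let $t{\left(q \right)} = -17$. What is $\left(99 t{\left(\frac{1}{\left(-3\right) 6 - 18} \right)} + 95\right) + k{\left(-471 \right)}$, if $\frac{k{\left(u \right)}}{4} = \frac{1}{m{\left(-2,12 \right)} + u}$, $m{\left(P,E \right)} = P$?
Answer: $- \frac{751128}{473} \approx -1588.0$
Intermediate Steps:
$k{\left(u \right)} = \frac{4}{-2 + u}$
$\left(99 t{\left(\frac{1}{\left(-3\right) 6 - 18} \right)} + 95\right) + k{\left(-471 \right)} = \left(99 \left(-17\right) + 95\right) + \frac{4}{-2 - 471} = \left(-1683 + 95\right) + \frac{4}{-473} = -1588 + 4 \left(- \frac{1}{473}\right) = -1588 - \frac{4}{473} = - \frac{751128}{473}$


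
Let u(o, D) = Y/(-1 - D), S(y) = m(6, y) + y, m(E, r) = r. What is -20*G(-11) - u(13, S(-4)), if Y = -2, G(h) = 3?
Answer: -418/7 ≈ -59.714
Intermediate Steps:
S(y) = 2*y (S(y) = y + y = 2*y)
u(o, D) = -2/(-1 - D)
-20*G(-11) - u(13, S(-4)) = -20*3 - 2/(1 + 2*(-4)) = -60 - 2/(1 - 8) = -60 - 2/(-7) = -60 - 2*(-1)/7 = -60 - 1*(-2/7) = -60 + 2/7 = -418/7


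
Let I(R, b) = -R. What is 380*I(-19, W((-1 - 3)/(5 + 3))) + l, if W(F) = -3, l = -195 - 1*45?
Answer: 6980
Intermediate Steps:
l = -240 (l = -195 - 45 = -240)
380*I(-19, W((-1 - 3)/(5 + 3))) + l = 380*(-1*(-19)) - 240 = 380*19 - 240 = 7220 - 240 = 6980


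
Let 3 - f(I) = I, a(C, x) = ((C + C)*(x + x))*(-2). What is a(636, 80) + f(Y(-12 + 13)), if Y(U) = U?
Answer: -407038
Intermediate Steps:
a(C, x) = -8*C*x (a(C, x) = ((2*C)*(2*x))*(-2) = (4*C*x)*(-2) = -8*C*x)
f(I) = 3 - I
a(636, 80) + f(Y(-12 + 13)) = -8*636*80 + (3 - (-12 + 13)) = -407040 + (3 - 1*1) = -407040 + (3 - 1) = -407040 + 2 = -407038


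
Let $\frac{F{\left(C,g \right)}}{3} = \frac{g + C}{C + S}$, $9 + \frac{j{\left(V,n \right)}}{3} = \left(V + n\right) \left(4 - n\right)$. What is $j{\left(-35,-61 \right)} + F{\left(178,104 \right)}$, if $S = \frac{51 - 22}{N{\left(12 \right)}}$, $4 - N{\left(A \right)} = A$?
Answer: $- \frac{2905033}{155} \approx -18742.0$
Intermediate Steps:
$N{\left(A \right)} = 4 - A$
$S = - \frac{29}{8}$ ($S = \frac{51 - 22}{4 - 12} = \frac{29}{-8} = 29 \left(- \frac{1}{8}\right) = - \frac{29}{8} \approx -3.625$)
$j{\left(V,n \right)} = -27 + 3 \left(4 - n\right) \left(V + n\right)$ ($j{\left(V,n \right)} = -27 + 3 \left(V + n\right) \left(4 - n\right) = -27 + 3 \left(4 - n\right) \left(V + n\right)$)
$F{\left(C,g \right)} = \frac{3 \left(C + g\right)}{- \frac{29}{8} + C}$ ($F{\left(C,g \right)} = 3 \frac{g + C}{C - \frac{29}{8}} = 3 \frac{C + g}{- \frac{29}{8} + C} = \frac{3 \left(C + g\right)}{- \frac{29}{8} + C}$)
$j{\left(-35,-61 \right)} + F{\left(178,104 \right)} = \left(-27 - 3 \left(-61\right)^{2} + 12 \left(-35\right) + 12 \left(-61\right) - \left(-105\right) \left(-61\right)\right) + \frac{24 \left(178 + 104\right)}{-29 + 8 \cdot 178} = \left(-27 - 11163 - 420 - 732 - 6405\right) + 24 \frac{1}{-29 + 1424} \cdot 282 = \left(-27 - 11163 - 420 - 732 - 6405\right) + 24 \cdot \frac{1}{1395} \cdot 282 = -18747 + 24 \cdot \frac{1}{1395} \cdot 282 = -18747 + \frac{752}{155} = - \frac{2905033}{155}$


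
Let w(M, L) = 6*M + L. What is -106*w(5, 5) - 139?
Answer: -3849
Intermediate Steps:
w(M, L) = L + 6*M
-106*w(5, 5) - 139 = -106*(5 + 6*5) - 139 = -106*(5 + 30) - 139 = -106*35 - 139 = -3710 - 139 = -3849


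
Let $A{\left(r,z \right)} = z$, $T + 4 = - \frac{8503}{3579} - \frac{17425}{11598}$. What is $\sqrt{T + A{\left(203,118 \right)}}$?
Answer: $\frac{\sqrt{21082413575925222}}{13836414} \approx 10.494$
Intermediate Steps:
$T = - \frac{109006279}{13836414}$ ($T = -4 - \left(\frac{8503}{3579} + \frac{17425}{11598}\right) = -4 - \frac{53660623}{13836414} = - \frac{109006279}{13836414} \approx -7.8782$)
$\sqrt{T + A{\left(203,118 \right)}} = \sqrt{- \frac{109006279}{13836414} + 118} = \sqrt{\frac{1523690573}{13836414}} = \frac{\sqrt{21082413575925222}}{13836414}$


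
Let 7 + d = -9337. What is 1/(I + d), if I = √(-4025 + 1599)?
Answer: -4672/43656381 - I*√2426/87312762 ≈ -0.00010702 - 5.6411e-7*I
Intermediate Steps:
d = -9344 (d = -7 - 9337 = -9344)
I = I*√2426 (I = √(-2426) = I*√2426 ≈ 49.254*I)
1/(I + d) = 1/(I*√2426 - 9344) = 1/(-9344 + I*√2426)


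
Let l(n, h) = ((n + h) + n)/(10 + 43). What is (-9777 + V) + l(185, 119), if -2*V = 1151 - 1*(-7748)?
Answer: -1507031/106 ≈ -14217.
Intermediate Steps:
l(n, h) = h/53 + 2*n/53 (l(n, h) = ((h + n) + n)/53 = (h + 2*n)*(1/53) = h/53 + 2*n/53)
V = -8899/2 (V = -(1151 - 1*(-7748))/2 = -(1151 + 7748)/2 = -½*8899 = -8899/2 ≈ -4449.5)
(-9777 + V) + l(185, 119) = (-9777 - 8899/2) + ((1/53)*119 + (2/53)*185) = -28453/2 + (119/53 + 370/53) = -28453/2 + 489/53 = -1507031/106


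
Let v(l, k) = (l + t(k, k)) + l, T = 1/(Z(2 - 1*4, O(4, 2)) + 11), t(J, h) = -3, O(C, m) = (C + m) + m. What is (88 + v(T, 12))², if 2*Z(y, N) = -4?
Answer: 588289/81 ≈ 7262.8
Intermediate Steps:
O(C, m) = C + 2*m
Z(y, N) = -2 (Z(y, N) = (½)*(-4) = -2)
T = ⅑ (T = 1/(-2 + 11) = 1/9 = ⅑ ≈ 0.11111)
v(l, k) = -3 + 2*l (v(l, k) = (l - 3) + l = (-3 + l) + l = -3 + 2*l)
(88 + v(T, 12))² = (88 + (-3 + 2*(⅑)))² = (88 + (-3 + 2/9))² = (88 - 25/9)² = (767/9)² = 588289/81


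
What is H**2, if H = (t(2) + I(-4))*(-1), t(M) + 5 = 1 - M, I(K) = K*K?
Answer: 100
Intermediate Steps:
I(K) = K**2
t(M) = -4 - M (t(M) = -5 + (1 - M) = -4 - M)
H = -10 (H = ((-4 - 1*2) + (-4)**2)*(-1) = ((-4 - 2) + 16)*(-1) = (-6 + 16)*(-1) = 10*(-1) = -10)
H**2 = (-10)**2 = 100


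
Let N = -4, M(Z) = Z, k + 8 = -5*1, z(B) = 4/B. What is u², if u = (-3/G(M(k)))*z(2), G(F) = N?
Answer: 9/4 ≈ 2.2500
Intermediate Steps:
k = -13 (k = -8 - 5*1 = -8 - 5 = -13)
G(F) = -4
u = 3/2 (u = (-3/(-4))*(4/2) = (-3*(-¼))*(4*(½)) = (¾)*2 = 3/2 ≈ 1.5000)
u² = (3/2)² = 9/4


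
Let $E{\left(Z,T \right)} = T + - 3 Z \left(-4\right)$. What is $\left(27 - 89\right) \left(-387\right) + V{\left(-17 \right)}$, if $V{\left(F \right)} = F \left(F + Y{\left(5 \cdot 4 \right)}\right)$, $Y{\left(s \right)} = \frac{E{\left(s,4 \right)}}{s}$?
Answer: $\frac{120378}{5} \approx 24076.0$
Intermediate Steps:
$E{\left(Z,T \right)} = T + 12 Z$
$Y{\left(s \right)} = \frac{4 + 12 s}{s}$
$V{\left(F \right)} = F \left(\frac{61}{5} + F\right)$ ($V{\left(F \right)} = F \left(F + \left(12 + \frac{4}{5 \cdot 4}\right)\right) = F \left(F + \left(12 + \frac{4}{20}\right)\right) = F \left(F + \left(12 + 4 \cdot \frac{1}{20}\right)\right) = F \left(F + \left(12 + \frac{1}{5}\right)\right) = F \left(F + \frac{61}{5}\right) = F \left(\frac{61}{5} + F\right)$)
$\left(27 - 89\right) \left(-387\right) + V{\left(-17 \right)} = \left(27 - 89\right) \left(-387\right) + \frac{1}{5} \left(-17\right) \left(61 + 5 \left(-17\right)\right) = \left(-62\right) \left(-387\right) + \frac{1}{5} \left(-17\right) \left(61 - 85\right) = 23994 + \frac{1}{5} \left(-17\right) \left(-24\right) = 23994 + \frac{408}{5} = \frac{120378}{5}$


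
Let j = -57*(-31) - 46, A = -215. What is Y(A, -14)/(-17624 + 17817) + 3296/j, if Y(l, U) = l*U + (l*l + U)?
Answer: 85345469/332153 ≈ 256.95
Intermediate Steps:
j = 1721 (j = 1767 - 46 = 1721)
Y(l, U) = U + l**2 + U*l (Y(l, U) = U*l + (l**2 + U) = U*l + (U + l**2) = U + l**2 + U*l)
Y(A, -14)/(-17624 + 17817) + 3296/j = (-14 + (-215)**2 - 14*(-215))/(-17624 + 17817) + 3296/1721 = (-14 + 46225 + 3010)/193 + 3296*(1/1721) = 49221*(1/193) + 3296/1721 = 49221/193 + 3296/1721 = 85345469/332153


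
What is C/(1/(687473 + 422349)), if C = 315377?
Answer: 350012332894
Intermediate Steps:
C/(1/(687473 + 422349)) = 315377/(1/(687473 + 422349)) = 315377/(1/1109822) = 315377*1109822 = 350012332894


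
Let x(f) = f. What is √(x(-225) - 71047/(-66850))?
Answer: I*√40030322822/13370 ≈ 14.965*I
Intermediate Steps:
√(x(-225) - 71047/(-66850)) = √(-225 - 71047/(-66850)) = √(-225 - 71047*(-1/66850)) = √(-225 + 71047/66850) = √(-14970203/66850) = I*√40030322822/13370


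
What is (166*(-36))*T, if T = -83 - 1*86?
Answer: 1009944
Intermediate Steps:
T = -169 (T = -83 - 86 = -169)
(166*(-36))*T = (166*(-36))*(-169) = -5976*(-169) = 1009944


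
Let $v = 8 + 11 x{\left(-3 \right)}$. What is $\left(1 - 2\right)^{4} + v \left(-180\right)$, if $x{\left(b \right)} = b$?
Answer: $4501$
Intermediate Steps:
$v = -25$ ($v = 8 + 11 \left(-3\right) = 8 - 33 = -25$)
$\left(1 - 2\right)^{4} + v \left(-180\right) = \left(1 - 2\right)^{4} - -4500 = \left(1 - 2\right)^{4} + 4500 = \left(-1\right)^{4} + 4500 = 1 + 4500 = 4501$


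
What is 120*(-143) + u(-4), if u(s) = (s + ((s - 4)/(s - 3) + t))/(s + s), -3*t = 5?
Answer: -2882785/168 ≈ -17159.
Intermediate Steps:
t = -5/3 (t = -1/3*5 = -5/3 ≈ -1.6667)
u(s) = (-5/3 + s + (-4 + s)/(-3 + s))/(2*s) (u(s) = (s + ((s - 4)/(s - 3) - 5/3))/(s + s) = (s + ((-4 + s)/(-3 + s) - 5/3))/((2*s)) = (s + ((-4 + s)/(-3 + s) - 5/3))*(1/(2*s)) = (s + (-5/3 + (-4 + s)/(-3 + s)))*(1/(2*s)) = (-5/3 + s + (-4 + s)/(-3 + s))*(1/(2*s)) = (-5/3 + s + (-4 + s)/(-3 + s))/(2*s))
120*(-143) + u(-4) = 120*(-143) + (1/6)*(3 - 11*(-4) + 3*(-4)**2)/(-4*(-3 - 4)) = -17160 + (1/6)*(-1/4)*(3 + 44 + 3*16)/(-7) = -17160 + (1/6)*(-1/4)*(-1/7)*(3 + 44 + 48) = -17160 + (1/6)*(-1/4)*(-1/7)*95 = -17160 + 95/168 = -2882785/168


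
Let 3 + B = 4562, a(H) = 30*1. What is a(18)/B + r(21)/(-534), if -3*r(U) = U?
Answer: 47933/2434506 ≈ 0.019689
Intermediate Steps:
r(U) = -U/3
a(H) = 30
B = 4559 (B = -3 + 4562 = 4559)
a(18)/B + r(21)/(-534) = 30/4559 - ⅓*21/(-534) = 30*(1/4559) - 7*(-1/534) = 30/4559 + 7/534 = 47933/2434506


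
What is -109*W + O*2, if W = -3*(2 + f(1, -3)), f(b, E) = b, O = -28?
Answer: 925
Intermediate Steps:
W = -9 (W = -3*(2 + 1) = -3*3 = -9)
-109*W + O*2 = -109*(-9) - 28*2 = 981 - 56 = 925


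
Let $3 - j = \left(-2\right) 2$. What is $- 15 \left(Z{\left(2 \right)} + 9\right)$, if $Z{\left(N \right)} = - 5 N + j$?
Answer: $-90$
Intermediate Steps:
$j = 7$ ($j = 3 - \left(-2\right) 2 = 3 - -4 = 3 + 4 = 7$)
$Z{\left(N \right)} = 7 - 5 N$ ($Z{\left(N \right)} = - 5 N + 7 = 7 - 5 N$)
$- 15 \left(Z{\left(2 \right)} + 9\right) = - 15 \left(\left(7 - 10\right) + 9\right) = - 15 \left(-3 + 9\right) = \left(-15\right) 6 = -90$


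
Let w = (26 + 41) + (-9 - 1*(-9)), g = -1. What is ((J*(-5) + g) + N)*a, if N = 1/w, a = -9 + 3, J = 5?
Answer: 10446/67 ≈ 155.91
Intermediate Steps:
w = 67 (w = 67 + (-9 + 9) = 67 + 0 = 67)
a = -6
N = 1/67 ≈ 0.014925
((J*(-5) + g) + N)*a = ((5*(-5) - 1) + 1/67)*(-6) = ((-25 - 1) + 1/67)*(-6) = (-26 + 1/67)*(-6) = -1741/67*(-6) = 10446/67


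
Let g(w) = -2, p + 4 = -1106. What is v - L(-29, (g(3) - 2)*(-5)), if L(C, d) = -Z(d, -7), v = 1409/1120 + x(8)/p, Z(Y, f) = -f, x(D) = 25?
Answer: 1023839/124320 ≈ 8.2355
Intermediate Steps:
p = -1110 (p = -4 - 1106 = -1110)
v = 153599/124320 (v = 1409/1120 + 25/(-1110) = 1409*(1/1120) + 25*(-1/1110) = 1409/1120 - 5/222 = 153599/124320 ≈ 1.2355)
L(C, d) = -7 (L(C, d) = -(-1)*(-7) = -1*7 = -7)
v - L(-29, (g(3) - 2)*(-5)) = 153599/124320 - 1*(-7) = 153599/124320 + 7 = 1023839/124320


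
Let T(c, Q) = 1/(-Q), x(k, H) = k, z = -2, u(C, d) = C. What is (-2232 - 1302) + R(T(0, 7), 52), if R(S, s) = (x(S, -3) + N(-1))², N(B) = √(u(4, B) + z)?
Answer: -173067/49 - 2*√2/7 ≈ -3532.4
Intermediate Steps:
T(c, Q) = -1/Q
N(B) = √2 (N(B) = √(4 - 2) = √2)
R(S, s) = (S + √2)²
(-2232 - 1302) + R(T(0, 7), 52) = (-2232 - 1302) + (-1/7 + √2)² = -3534 + (-1*⅐ + √2)² = -3534 + (-⅐ + √2)²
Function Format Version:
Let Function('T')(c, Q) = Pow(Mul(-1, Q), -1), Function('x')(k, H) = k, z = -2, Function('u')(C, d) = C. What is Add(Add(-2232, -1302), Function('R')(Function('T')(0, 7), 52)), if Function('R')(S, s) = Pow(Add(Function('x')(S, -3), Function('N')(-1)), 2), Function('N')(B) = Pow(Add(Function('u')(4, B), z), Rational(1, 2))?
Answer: Add(Rational(-173067, 49), Mul(Rational(-2, 7), Pow(2, Rational(1, 2)))) ≈ -3532.4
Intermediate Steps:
Function('T')(c, Q) = Mul(-1, Pow(Q, -1))
Function('N')(B) = Pow(2, Rational(1, 2)) (Function('N')(B) = Pow(Add(4, -2), Rational(1, 2)) = Pow(2, Rational(1, 2)))
Function('R')(S, s) = Pow(Add(S, Pow(2, Rational(1, 2))), 2)
Add(Add(-2232, -1302), Function('R')(Function('T')(0, 7), 52)) = Add(Add(-2232, -1302), Pow(Add(Mul(-1, Pow(7, -1)), Pow(2, Rational(1, 2))), 2)) = Add(-3534, Pow(Add(Mul(-1, Rational(1, 7)), Pow(2, Rational(1, 2))), 2)) = Add(-3534, Pow(Add(Rational(-1, 7), Pow(2, Rational(1, 2))), 2))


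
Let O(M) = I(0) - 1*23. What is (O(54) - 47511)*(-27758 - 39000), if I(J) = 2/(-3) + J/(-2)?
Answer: 9519957832/3 ≈ 3.1733e+9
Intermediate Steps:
I(J) = -⅔ - J/2 (I(J) = 2*(-⅓) + J*(-½) = -⅔ - J/2)
O(M) = -71/3 (O(M) = (-⅔ - ½*0) - 1*23 = (-⅔ + 0) - 23 = -⅔ - 23 = -71/3)
(O(54) - 47511)*(-27758 - 39000) = (-71/3 - 47511)*(-27758 - 39000) = -142604/3*(-66758) = 9519957832/3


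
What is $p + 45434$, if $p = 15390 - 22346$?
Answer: $38478$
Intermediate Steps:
$p = -6956$ ($p = 15390 - 22346 = -6956$)
$p + 45434 = -6956 + 45434 = 38478$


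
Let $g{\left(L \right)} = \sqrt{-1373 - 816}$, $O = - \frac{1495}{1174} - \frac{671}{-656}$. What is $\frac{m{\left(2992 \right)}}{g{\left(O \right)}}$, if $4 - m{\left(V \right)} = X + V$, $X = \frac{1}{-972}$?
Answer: $\frac{2904335 i \sqrt{2189}}{2127708} \approx 63.864 i$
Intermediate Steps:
$X = - \frac{1}{972} \approx -0.0010288$
$O = - \frac{96483}{385072}$ ($O = \left(-1495\right) \frac{1}{1174} - - \frac{671}{656} = - \frac{1495}{1174} + \frac{671}{656} = - \frac{96483}{385072} \approx -0.25056$)
$m{\left(V \right)} = \frac{3889}{972} - V$ ($m{\left(V \right)} = 4 - \left(- \frac{1}{972} + V\right) = \frac{3889}{972} - V$)
$g{\left(L \right)} = i \sqrt{2189}$ ($g{\left(L \right)} = \sqrt{-2189} = i \sqrt{2189}$)
$\frac{m{\left(2992 \right)}}{g{\left(O \right)}} = \frac{\frac{3889}{972} - 2992}{i \sqrt{2189}} = \left(\frac{3889}{972} - 2992\right) \left(- \frac{i \sqrt{2189}}{2189}\right) = - \frac{2904335 \left(- \frac{i \sqrt{2189}}{2189}\right)}{972} = \frac{2904335 i \sqrt{2189}}{2127708}$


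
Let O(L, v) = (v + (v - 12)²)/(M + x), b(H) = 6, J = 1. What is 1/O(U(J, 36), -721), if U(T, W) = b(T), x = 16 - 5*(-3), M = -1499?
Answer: -367/134142 ≈ -0.0027359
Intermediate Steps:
x = 31 (x = 16 + 15 = 31)
U(T, W) = 6
O(L, v) = -v/1468 - (-12 + v)²/1468 (O(L, v) = (v + (v - 12)²)/(-1499 + 31) = (v + (-12 + v)²)/(-1468) = (v + (-12 + v)²)*(-1/1468) = -v/1468 - (-12 + v)²/1468)
1/O(U(J, 36), -721) = 1/(-1/1468*(-721) - (-12 - 721)²/1468) = 1/(721/1468 - 1/1468*(-733)²) = 1/(721/1468 - 1/1468*537289) = 1/(721/1468 - 537289/1468) = 1/(-134142/367) = -367/134142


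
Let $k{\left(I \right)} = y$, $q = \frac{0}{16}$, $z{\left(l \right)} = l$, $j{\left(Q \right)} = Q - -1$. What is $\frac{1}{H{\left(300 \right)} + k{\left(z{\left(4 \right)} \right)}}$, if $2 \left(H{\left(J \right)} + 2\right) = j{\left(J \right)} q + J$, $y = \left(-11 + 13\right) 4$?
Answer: $\frac{1}{156} \approx 0.0064103$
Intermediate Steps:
$j{\left(Q \right)} = 1 + Q$ ($j{\left(Q \right)} = Q + 1 = 1 + Q$)
$y = 8$ ($y = 2 \cdot 4 = 8$)
$q = 0$ ($q = 0 \cdot \frac{1}{16} = 0$)
$k{\left(I \right)} = 8$
$H{\left(J \right)} = -2 + \frac{J}{2}$ ($H{\left(J \right)} = -2 + \frac{\left(1 + J\right) 0 + J}{2} = -2 + \frac{0 + J}{2} = -2 + \frac{J}{2}$)
$\frac{1}{H{\left(300 \right)} + k{\left(z{\left(4 \right)} \right)}} = \frac{1}{\left(-2 + \frac{1}{2} \cdot 300\right) + 8} = \frac{1}{\left(-2 + 150\right) + 8} = \frac{1}{148 + 8} = \frac{1}{156}$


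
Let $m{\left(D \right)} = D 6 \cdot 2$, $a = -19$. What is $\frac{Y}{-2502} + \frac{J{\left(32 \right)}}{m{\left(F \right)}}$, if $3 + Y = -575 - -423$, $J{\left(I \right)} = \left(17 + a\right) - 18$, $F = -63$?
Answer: $\frac{4645}{52542} \approx 0.088405$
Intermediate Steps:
$J{\left(I \right)} = -20$ ($J{\left(I \right)} = \left(17 - 19\right) - 18 = -2 - 18 = -20$)
$m{\left(D \right)} = 12 D$ ($m{\left(D \right)} = 6 D 2 = 12 D$)
$Y = -155$ ($Y = -3 - 152 = -155$)
$\frac{Y}{-2502} + \frac{J{\left(32 \right)}}{m{\left(F \right)}} = - \frac{155}{-2502} - \frac{20}{12 \left(-63\right)} = \left(-155\right) \left(- \frac{1}{2502}\right) - \frac{20}{-756} = \frac{155}{2502} - - \frac{5}{189} = \frac{155}{2502} + \frac{5}{189} = \frac{4645}{52542}$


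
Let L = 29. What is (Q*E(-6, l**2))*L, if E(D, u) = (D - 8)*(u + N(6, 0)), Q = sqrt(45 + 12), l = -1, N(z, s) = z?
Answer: -2842*sqrt(57) ≈ -21457.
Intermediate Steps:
Q = sqrt(57) ≈ 7.5498
E(D, u) = (-8 + D)*(6 + u) (E(D, u) = (D - 8)*(u + 6) = (-8 + D)*(6 + u))
(Q*E(-6, l**2))*L = (sqrt(57)*(-48 - 8*(-1)**2 + 6*(-6) - 6*(-1)**2))*29 = (sqrt(57)*(-48 - 8*1 - 36 - 6*1))*29 = (sqrt(57)*(-48 - 8 - 36 - 6))*29 = (sqrt(57)*(-98))*29 = -98*sqrt(57)*29 = -2842*sqrt(57)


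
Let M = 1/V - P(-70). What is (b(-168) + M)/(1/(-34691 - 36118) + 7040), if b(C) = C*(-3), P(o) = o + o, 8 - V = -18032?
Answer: 822642038649/8992856276360 ≈ 0.091477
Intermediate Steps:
V = 18040 (V = 8 - 1*(-18032) = 8 + 18032 = 18040)
P(o) = 2*o
M = 2525601/18040 (M = 1/18040 - 2*(-70) = 1/18040 - 1*(-140) = 1/18040 + 140 = 2525601/18040 ≈ 140.00)
b(C) = -3*C
(b(-168) + M)/(1/(-34691 - 36118) + 7040) = (-3*(-168) + 2525601/18040)/(1/(-34691 - 36118) + 7040) = (504 + 2525601/18040)/(1/(-70809) + 7040) = 11617761/(18040*(-1/70809 + 7040)) = 11617761/(18040*(498495359/70809)) = (11617761/18040)*(70809/498495359) = 822642038649/8992856276360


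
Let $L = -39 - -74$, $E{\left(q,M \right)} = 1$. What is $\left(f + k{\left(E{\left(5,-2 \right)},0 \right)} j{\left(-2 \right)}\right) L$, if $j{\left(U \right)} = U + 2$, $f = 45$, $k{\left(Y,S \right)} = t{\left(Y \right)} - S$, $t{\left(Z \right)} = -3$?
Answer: $1575$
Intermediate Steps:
$k{\left(Y,S \right)} = -3 - S$
$L = 35$ ($L = -39 + 74 = 35$)
$j{\left(U \right)} = 2 + U$
$\left(f + k{\left(E{\left(5,-2 \right)},0 \right)} j{\left(-2 \right)}\right) L = \left(45 + \left(-3 - 0\right) \left(2 - 2\right)\right) 35 = \left(45 + \left(-3 + 0\right) 0\right) 35 = \left(45 - 0\right) 35 = \left(45 + 0\right) 35 = 45 \cdot 35 = 1575$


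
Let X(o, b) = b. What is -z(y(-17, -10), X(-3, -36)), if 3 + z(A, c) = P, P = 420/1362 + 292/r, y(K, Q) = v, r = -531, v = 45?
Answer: 390725/120537 ≈ 3.2415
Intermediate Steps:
y(K, Q) = 45
P = -29114/120537 (P = 420/1362 + 292/(-531) = 420*(1/1362) + 292*(-1/531) = 70/227 - 292/531 = -29114/120537 ≈ -0.24154)
z(A, c) = -390725/120537 (z(A, c) = -3 - 29114/120537 = -390725/120537)
-z(y(-17, -10), X(-3, -36)) = -1*(-390725/120537) = 390725/120537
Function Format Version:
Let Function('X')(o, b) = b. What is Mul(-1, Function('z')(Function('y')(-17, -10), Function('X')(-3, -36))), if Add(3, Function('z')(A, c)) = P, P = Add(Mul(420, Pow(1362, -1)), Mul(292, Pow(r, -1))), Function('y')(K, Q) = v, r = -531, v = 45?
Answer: Rational(390725, 120537) ≈ 3.2415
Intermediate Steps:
Function('y')(K, Q) = 45
P = Rational(-29114, 120537) (P = Add(Mul(420, Pow(1362, -1)), Mul(292, Pow(-531, -1))) = Add(Mul(420, Rational(1, 1362)), Mul(292, Rational(-1, 531))) = Add(Rational(70, 227), Rational(-292, 531)) = Rational(-29114, 120537) ≈ -0.24154)
Function('z')(A, c) = Rational(-390725, 120537) (Function('z')(A, c) = Add(-3, Rational(-29114, 120537)) = Rational(-390725, 120537))
Mul(-1, Function('z')(Function('y')(-17, -10), Function('X')(-3, -36))) = Mul(-1, Rational(-390725, 120537)) = Rational(390725, 120537)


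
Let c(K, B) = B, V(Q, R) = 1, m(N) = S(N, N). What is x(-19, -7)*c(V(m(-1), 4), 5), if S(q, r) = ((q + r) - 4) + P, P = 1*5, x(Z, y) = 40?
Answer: 200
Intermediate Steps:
P = 5
S(q, r) = 1 + q + r (S(q, r) = ((q + r) - 4) + 5 = (-4 + q + r) + 5 = 1 + q + r)
m(N) = 1 + 2*N (m(N) = 1 + N + N = 1 + 2*N)
x(-19, -7)*c(V(m(-1), 4), 5) = 40*5 = 200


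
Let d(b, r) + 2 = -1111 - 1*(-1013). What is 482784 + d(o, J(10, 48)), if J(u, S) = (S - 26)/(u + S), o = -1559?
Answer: 482684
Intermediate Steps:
J(u, S) = (-26 + S)/(S + u)
d(b, r) = -100 (d(b, r) = -2 + (-1111 - 1*(-1013)) = -2 + (-1111 + 1013) = -2 - 98 = -100)
482784 + d(o, J(10, 48)) = 482784 - 100 = 482684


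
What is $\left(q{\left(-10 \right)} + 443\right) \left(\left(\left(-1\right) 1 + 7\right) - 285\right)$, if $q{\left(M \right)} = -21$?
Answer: $-117738$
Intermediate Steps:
$\left(q{\left(-10 \right)} + 443\right) \left(\left(\left(-1\right) 1 + 7\right) - 285\right) = \left(-21 + 443\right) \left(\left(\left(-1\right) 1 + 7\right) - 285\right) = 422 \left(\left(-1 + 7\right) - 285\right) = 422 \left(6 - 285\right) = 422 \left(-279\right) = -117738$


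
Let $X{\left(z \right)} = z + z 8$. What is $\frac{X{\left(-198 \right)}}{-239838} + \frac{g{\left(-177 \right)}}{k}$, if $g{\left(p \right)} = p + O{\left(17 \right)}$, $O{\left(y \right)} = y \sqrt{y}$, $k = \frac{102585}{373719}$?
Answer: $- \frac{881371349718}{1366876735} + \frac{2117741 \sqrt{17}}{34195} \approx -389.46$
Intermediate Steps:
$k = \frac{34195}{124573}$ ($k = 102585 \cdot \frac{1}{373719} = \frac{34195}{124573} \approx 0.2745$)
$O{\left(y \right)} = y^{\frac{3}{2}}$
$g{\left(p \right)} = p + 17 \sqrt{17}$ ($g{\left(p \right)} = p + 17^{\frac{3}{2}} = p + 17 \sqrt{17}$)
$X{\left(z \right)} = 9 z$ ($X{\left(z \right)} = z + 8 z = 9 z$)
$\frac{X{\left(-198 \right)}}{-239838} + \frac{g{\left(-177 \right)}}{k} = \frac{9 \left(-198\right)}{-239838} + \frac{-177 + 17 \sqrt{17}}{\frac{34195}{124573}} = \left(-1782\right) \left(- \frac{1}{239838}\right) + \left(-177 + 17 \sqrt{17}\right) \frac{124573}{34195} = \frac{297}{39973} - \left(\frac{22049421}{34195} - \frac{2117741 \sqrt{17}}{34195}\right) = - \frac{881371349718}{1366876735} + \frac{2117741 \sqrt{17}}{34195}$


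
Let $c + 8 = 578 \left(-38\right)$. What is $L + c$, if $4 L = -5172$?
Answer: $-23265$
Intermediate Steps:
$c = -21972$ ($c = -8 + 578 \left(-38\right) = -8 - 21964 = -21972$)
$L = -1293$ ($L = \frac{1}{4} \left(-5172\right) = -1293$)
$L + c = -1293 - 21972 = -23265$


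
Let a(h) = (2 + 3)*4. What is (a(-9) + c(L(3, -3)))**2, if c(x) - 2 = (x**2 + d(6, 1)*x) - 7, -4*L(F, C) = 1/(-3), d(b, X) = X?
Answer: 4721929/20736 ≈ 227.72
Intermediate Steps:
L(F, C) = 1/12 (L(F, C) = -1/4/(-3) = -1/4*(-1/3) = 1/12)
c(x) = -5 + x + x**2 (c(x) = 2 + ((x**2 + 1*x) - 7) = 2 + ((x**2 + x) - 7) = 2 + ((x + x**2) - 7) = 2 + (-7 + x + x**2) = -5 + x + x**2)
a(h) = 20 (a(h) = 5*4 = 20)
(a(-9) + c(L(3, -3)))**2 = (20 + (-5 + 1/12 + (1/12)**2))**2 = (20 + (-5 + 1/12 + 1/144))**2 = (20 - 707/144)**2 = (2173/144)**2 = 4721929/20736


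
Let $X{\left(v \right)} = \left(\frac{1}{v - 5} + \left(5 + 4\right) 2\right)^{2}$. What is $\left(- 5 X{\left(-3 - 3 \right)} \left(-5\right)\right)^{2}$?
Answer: $\frac{941336550625}{14641} \approx 6.4295 \cdot 10^{7}$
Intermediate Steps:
$X{\left(v \right)} = \left(18 + \frac{1}{-5 + v}\right)^{2}$ ($X{\left(v \right)} = \left(\frac{1}{-5 + v} + 9 \cdot 2\right)^{2} = \left(\frac{1}{-5 + v} + 18\right)^{2} = \left(18 + \frac{1}{-5 + v}\right)^{2}$)
$\left(- 5 X{\left(-3 - 3 \right)} \left(-5\right)\right)^{2} = \left(- 5 \frac{\left(-89 + 18 \left(-3 - 3\right)\right)^{2}}{\left(-5 - 6\right)^{2}} \left(-5\right)\right)^{2} = \left(- 5 \frac{\left(-89 + 18 \left(-6\right)\right)^{2}}{\left(-5 - 6\right)^{2}} \left(-5\right)\right)^{2} = \left(- 5 \frac{\left(-89 - 108\right)^{2}}{121} \left(-5\right)\right)^{2} = \left(- 5 \left(-197\right)^{2} \cdot \frac{1}{121} \left(-5\right)\right)^{2} = \left(- 5 \cdot 38809 \cdot \frac{1}{121} \left(-5\right)\right)^{2} = \left(\left(-5\right) \frac{38809}{121} \left(-5\right)\right)^{2} = \left(\left(- \frac{194045}{121}\right) \left(-5\right)\right)^{2} = \left(\frac{970225}{121}\right)^{2} = \frac{941336550625}{14641}$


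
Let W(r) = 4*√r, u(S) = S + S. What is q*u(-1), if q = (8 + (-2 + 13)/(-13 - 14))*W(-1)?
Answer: -1640*I/27 ≈ -60.741*I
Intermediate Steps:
u(S) = 2*S
q = 820*I/27 (q = (8 + (-2 + 13)/(-13 - 14))*(4*√(-1)) = (8 + 11/(-27))*(4*I) = (8 + 11*(-1/27))*(4*I) = (8 - 11/27)*(4*I) = 205*(4*I)/27 = 820*I/27 ≈ 30.37*I)
q*u(-1) = (820*I/27)*(2*(-1)) = (820*I/27)*(-2) = -1640*I/27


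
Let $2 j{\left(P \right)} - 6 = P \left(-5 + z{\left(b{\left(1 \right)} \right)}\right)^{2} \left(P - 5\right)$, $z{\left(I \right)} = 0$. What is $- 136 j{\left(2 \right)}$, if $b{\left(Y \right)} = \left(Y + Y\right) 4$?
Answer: $9792$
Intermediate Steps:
$b{\left(Y \right)} = 8 Y$ ($b{\left(Y \right)} = 2 Y 4 = 8 Y$)
$j{\left(P \right)} = 3 + \frac{25 P \left(-5 + P\right)}{2}$ ($j{\left(P \right)} = 3 + \frac{P \left(-5 + 0\right)^{2} \left(P - 5\right)}{2} = 3 + \frac{P \left(-5\right)^{2} \left(-5 + P\right)}{2} = 3 + \frac{P 25 \left(-5 + P\right)}{2} = 3 + \frac{25 P \left(-5 + P\right)}{2}$)
$- 136 j{\left(2 \right)} = - 136 \left(3 - 125 + \frac{25 \cdot 2^{2}}{2}\right) = - 136 \left(3 - 125 + \frac{25}{2} \cdot 4\right) = - 136 \left(3 - 125 + 50\right) = \left(-136\right) \left(-72\right) = 9792$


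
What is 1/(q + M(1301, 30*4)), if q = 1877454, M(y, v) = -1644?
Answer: 1/1875810 ≈ 5.3310e-7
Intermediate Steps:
1/(q + M(1301, 30*4)) = 1/(1877454 - 1644) = 1/1875810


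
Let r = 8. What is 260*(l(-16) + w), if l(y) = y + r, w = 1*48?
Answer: 10400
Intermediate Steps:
w = 48
l(y) = 8 + y (l(y) = y + 8 = 8 + y)
260*(l(-16) + w) = 260*((8 - 16) + 48) = 260*(-8 + 48) = 260*40 = 10400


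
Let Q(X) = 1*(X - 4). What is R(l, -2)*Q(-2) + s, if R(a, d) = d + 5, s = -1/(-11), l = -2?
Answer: -197/11 ≈ -17.909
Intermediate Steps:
s = 1/11 (s = -1*(-1/11) = 1/11 ≈ 0.090909)
Q(X) = -4 + X (Q(X) = 1*(-4 + X) = -4 + X)
R(a, d) = 5 + d
R(l, -2)*Q(-2) + s = (5 - 2)*(-4 - 2) + 1/11 = 3*(-6) + 1/11 = -18 + 1/11 = -197/11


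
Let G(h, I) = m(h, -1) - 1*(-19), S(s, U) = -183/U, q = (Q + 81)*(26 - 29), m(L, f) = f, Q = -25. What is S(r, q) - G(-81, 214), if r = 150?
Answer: -947/56 ≈ -16.911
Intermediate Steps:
q = -168 (q = (-25 + 81)*(26 - 29) = 56*(-3) = -168)
G(h, I) = 18 (G(h, I) = -1 - 1*(-19) = -1 + 19 = 18)
S(r, q) - G(-81, 214) = -183/(-168) - 1*18 = -183*(-1/168) - 18 = 61/56 - 18 = -947/56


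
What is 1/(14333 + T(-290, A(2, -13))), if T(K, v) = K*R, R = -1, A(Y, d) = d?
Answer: 1/14623 ≈ 6.8385e-5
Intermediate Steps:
T(K, v) = -K (T(K, v) = K*(-1) = -K)
1/(14333 + T(-290, A(2, -13))) = 1/(14333 - 1*(-290)) = 1/(14333 + 290) = 1/14623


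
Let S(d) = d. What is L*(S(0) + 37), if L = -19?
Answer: -703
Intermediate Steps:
L*(S(0) + 37) = -19*(0 + 37) = -19*37 = -703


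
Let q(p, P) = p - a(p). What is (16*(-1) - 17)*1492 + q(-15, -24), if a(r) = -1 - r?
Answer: -49265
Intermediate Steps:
q(p, P) = 1 + 2*p (q(p, P) = p - (-1 - p) = p + (1 + p) = 1 + 2*p)
(16*(-1) - 17)*1492 + q(-15, -24) = (16*(-1) - 17)*1492 + (1 + 2*(-15)) = (-16 - 17)*1492 + (1 - 30) = -33*1492 - 29 = -49236 - 29 = -49265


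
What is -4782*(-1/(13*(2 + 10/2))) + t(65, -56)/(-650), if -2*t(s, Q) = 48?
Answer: 119634/2275 ≈ 52.586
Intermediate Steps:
t(s, Q) = -24 (t(s, Q) = -½*48 = -24)
-4782*(-1/(13*(2 + 10/2))) + t(65, -56)/(-650) = -4782*(-1/(13*(2 + 10/2))) - 24/(-650) = -4782*(-1/(13*(2 + 10*(½)))) - 24*(-1/650) = -4782*(-1/(13*(2 + 5))) + 12/325 = -4782/(7*(-13)) + 12/325 = -4782/(-91) + 12/325 = -4782*(-1/91) + 12/325 = 4782/91 + 12/325 = 119634/2275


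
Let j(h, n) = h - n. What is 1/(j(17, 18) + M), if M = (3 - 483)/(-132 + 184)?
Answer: -13/133 ≈ -0.097744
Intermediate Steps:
M = -120/13 (M = -480/52 = -480*1/52 = -120/13 ≈ -9.2308)
1/(j(17, 18) + M) = 1/((17 - 1*18) - 120/13) = 1/((17 - 18) - 120/13) = 1/(-1 - 120/13) = 1/(-133/13) = -13/133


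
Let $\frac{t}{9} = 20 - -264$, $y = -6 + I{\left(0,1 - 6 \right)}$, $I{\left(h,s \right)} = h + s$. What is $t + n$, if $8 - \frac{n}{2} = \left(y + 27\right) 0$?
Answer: $2572$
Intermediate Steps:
$y = -11$ ($y = -6 + \left(0 + \left(1 - 6\right)\right) = -6 + \left(0 - 5\right) = -6 - 5 = -11$)
$n = 16$ ($n = 16 - 2 \left(-11 + 27\right) 0 = 16 - 2 \cdot 16 \cdot 0 = 16 - 0 = 16 + 0 = 16$)
$t = 2556$ ($t = 9 \left(20 - -264\right) = 9 \left(20 + 264\right) = 9 \cdot 284 = 2556$)
$t + n = 2556 + 16 = 2572$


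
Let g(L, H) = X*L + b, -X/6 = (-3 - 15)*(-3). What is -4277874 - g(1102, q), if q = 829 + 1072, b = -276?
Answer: -3920550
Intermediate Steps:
X = -324 (X = -6*(-3 - 15)*(-3) = -(-108)*(-3) = -6*54 = -324)
q = 1901
g(L, H) = -276 - 324*L (g(L, H) = -324*L - 276 = -276 - 324*L)
-4277874 - g(1102, q) = -4277874 - (-276 - 324*1102) = -4277874 - (-276 - 357048) = -4277874 - 1*(-357324) = -4277874 + 357324 = -3920550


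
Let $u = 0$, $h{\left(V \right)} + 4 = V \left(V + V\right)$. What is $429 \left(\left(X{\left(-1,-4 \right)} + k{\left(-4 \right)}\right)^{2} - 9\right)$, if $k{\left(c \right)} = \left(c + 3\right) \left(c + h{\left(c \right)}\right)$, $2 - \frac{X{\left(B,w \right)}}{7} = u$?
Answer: $39039$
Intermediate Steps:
$h{\left(V \right)} = -4 + 2 V^{2}$ ($h{\left(V \right)} = -4 + V \left(V + V\right) = -4 + V 2 V = -4 + 2 V^{2}$)
$X{\left(B,w \right)} = 14$ ($X{\left(B,w \right)} = 14 - 0 = 14 + 0 = 14$)
$k{\left(c \right)} = \left(3 + c\right) \left(-4 + c + 2 c^{2}\right)$ ($k{\left(c \right)} = \left(c + 3\right) \left(c + \left(-4 + 2 c^{2}\right)\right) = \left(3 + c\right) \left(-4 + c + 2 c^{2}\right)$)
$429 \left(\left(X{\left(-1,-4 \right)} + k{\left(-4 \right)}\right)^{2} - 9\right) = 429 \left(\left(14 + \left(-12 - -4 + 2 \left(-4\right)^{3} + 7 \left(-4\right)^{2}\right)\right)^{2} - 9\right) = 429 \left(\left(14 + \left(-12 + 4 + 2 \left(-64\right) + 7 \cdot 16\right)\right)^{2} - 9\right) = 429 \left(\left(14 + \left(-12 + 4 - 128 + 112\right)\right)^{2} - 9\right) = 429 \left(\left(14 - 24\right)^{2} - 9\right) = 429 \left(\left(-10\right)^{2} - 9\right) = 429 \left(100 - 9\right) = 429 \cdot 91 = 39039$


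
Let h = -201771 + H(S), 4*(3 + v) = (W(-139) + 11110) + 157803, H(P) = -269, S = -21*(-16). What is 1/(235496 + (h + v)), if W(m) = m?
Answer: 2/151293 ≈ 1.3219e-5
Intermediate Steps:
S = 336
v = 84381/2 (v = -3 + ((-139 + 11110) + 157803)/4 = -3 + (10971 + 157803)/4 = -3 + (¼)*168774 = -3 + 84387/2 = 84381/2 ≈ 42191.)
h = -202040 (h = -201771 - 269 = -202040)
1/(235496 + (h + v)) = 1/(235496 + (-202040 + 84381/2)) = 1/(235496 - 319699/2) = 1/(151293/2) = 2/151293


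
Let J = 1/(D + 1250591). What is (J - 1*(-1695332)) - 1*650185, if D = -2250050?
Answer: 1044581575472/999459 ≈ 1.0451e+6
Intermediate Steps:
J = -1/999459 (J = 1/(-2250050 + 1250591) = 1/(-999459) = -1/999459 ≈ -1.0005e-6)
(J - 1*(-1695332)) - 1*650185 = (-1/999459 - 1*(-1695332)) - 1*650185 = (-1/999459 + 1695332) - 650185 = 1694414825387/999459 - 650185 = 1044581575472/999459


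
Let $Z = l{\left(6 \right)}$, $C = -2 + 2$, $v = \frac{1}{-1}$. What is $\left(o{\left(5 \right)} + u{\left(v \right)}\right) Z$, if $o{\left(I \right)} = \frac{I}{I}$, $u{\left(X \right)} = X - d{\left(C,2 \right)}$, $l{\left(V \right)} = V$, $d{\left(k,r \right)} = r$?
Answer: $-12$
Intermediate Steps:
$v = -1$
$C = 0$
$u{\left(X \right)} = -2 + X$ ($u{\left(X \right)} = X - 2 = -2 + X$)
$o{\left(I \right)} = 1$
$Z = 6$
$\left(o{\left(5 \right)} + u{\left(v \right)}\right) Z = \left(1 - 3\right) 6 = \left(-2\right) 6 = -12$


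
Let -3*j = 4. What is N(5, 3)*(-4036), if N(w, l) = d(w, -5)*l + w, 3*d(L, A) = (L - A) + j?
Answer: -165476/3 ≈ -55159.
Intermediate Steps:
j = -4/3 (j = -1/3*4 = -4/3 ≈ -1.3333)
d(L, A) = -4/9 - A/3 + L/3 (d(L, A) = ((L - A) - 4/3)/3 = (-4/3 + L - A)/3 = -4/9 - A/3 + L/3)
N(w, l) = w + l*(11/9 + w/3) (N(w, l) = (-4/9 - 1/3*(-5) + w/3)*l + w = (-4/9 + 5/3 + w/3)*l + w = (11/9 + w/3)*l + w = l*(11/9 + w/3) + w = w + l*(11/9 + w/3))
N(5, 3)*(-4036) = (5 + (1/9)*3*(11 + 3*5))*(-4036) = (5 + (1/9)*3*(11 + 15))*(-4036) = (5 + (1/9)*3*26)*(-4036) = (5 + 26/3)*(-4036) = (41/3)*(-4036) = -165476/3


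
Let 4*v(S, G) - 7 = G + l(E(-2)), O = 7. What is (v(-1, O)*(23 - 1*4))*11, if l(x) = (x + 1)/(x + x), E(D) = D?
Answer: 11913/16 ≈ 744.56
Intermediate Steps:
l(x) = (1 + x)/(2*x) (l(x) = (1 + x)/((2*x)) = (1 + x)*(1/(2*x)) = (1 + x)/(2*x))
v(S, G) = 29/16 + G/4 (v(S, G) = 7/4 + (G + (1/2)*(1 - 2)/(-2))/4 = 7/4 + (G + (1/2)*(-1/2)*(-1))/4 = 7/4 + (G + 1/4)/4 = 7/4 + (1/4 + G)/4 = 7/4 + (1/16 + G/4) = 29/16 + G/4)
(v(-1, O)*(23 - 1*4))*11 = ((29/16 + (1/4)*7)*(23 - 1*4))*11 = ((29/16 + 7/4)*(23 - 4))*11 = ((57/16)*19)*11 = (1083/16)*11 = 11913/16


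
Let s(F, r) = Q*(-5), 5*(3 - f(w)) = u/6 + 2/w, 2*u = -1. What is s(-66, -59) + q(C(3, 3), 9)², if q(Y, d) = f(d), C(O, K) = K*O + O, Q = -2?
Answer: 24409/1296 ≈ 18.834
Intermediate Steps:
u = -½ (u = (½)*(-1) = -½ ≈ -0.50000)
C(O, K) = O + K*O
f(w) = 181/60 - 2/(5*w) (f(w) = 3 - (-½/6 + 2/w)/5 = 3 - (-½*⅙ + 2/w)/5 = 3 - (-1/12 + 2/w)/5 = 3 + (1/60 - 2/(5*w)) = 181/60 - 2/(5*w))
q(Y, d) = (-24 + 181*d)/(60*d)
s(F, r) = 10 (s(F, r) = -2*(-5) = 10)
s(-66, -59) + q(C(3, 3), 9)² = 10 + ((1/60)*(-24 + 181*9)/9)² = 10 + ((1/60)*(⅑)*(-24 + 1629))² = 10 + ((1/60)*(⅑)*1605)² = 10 + (107/36)² = 10 + 11449/1296 = 24409/1296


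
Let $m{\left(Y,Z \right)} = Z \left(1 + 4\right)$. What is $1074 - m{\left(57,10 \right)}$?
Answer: $1024$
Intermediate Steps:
$m{\left(Y,Z \right)} = 5 Z$ ($m{\left(Y,Z \right)} = Z 5 = 5 Z$)
$1074 - m{\left(57,10 \right)} = 1074 - 5 \cdot 10 = 1074 - 50 = 1024$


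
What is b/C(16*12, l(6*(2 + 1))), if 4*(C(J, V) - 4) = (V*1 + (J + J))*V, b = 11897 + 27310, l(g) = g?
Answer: 5601/259 ≈ 21.625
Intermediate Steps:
b = 39207
C(J, V) = 4 + V*(V + 2*J)/4 (C(J, V) = 4 + ((V*1 + (J + J))*V)/4 = 4 + ((V + 2*J)*V)/4 = 4 + (V*(V + 2*J))/4 = 4 + V*(V + 2*J)/4)
b/C(16*12, l(6*(2 + 1))) = 39207/(4 + (6*(2 + 1))²/4 + (16*12)*(6*(2 + 1))/2) = 39207/(4 + (6*3)²/4 + (½)*192*(6*3)) = 39207/(4 + (¼)*18² + (½)*192*18) = 39207/(4 + (¼)*324 + 1728) = 39207/(4 + 81 + 1728) = 39207/1813 = 39207*(1/1813) = 5601/259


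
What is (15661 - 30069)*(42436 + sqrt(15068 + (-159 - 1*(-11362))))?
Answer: -611417888 - 43224*sqrt(2919) ≈ -6.1375e+8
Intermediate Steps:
(15661 - 30069)*(42436 + sqrt(15068 + (-159 - 1*(-11362)))) = -14408*(42436 + sqrt(15068 + (-159 + 11362))) = -14408*(42436 + sqrt(15068 + 11203)) = -14408*(42436 + sqrt(26271)) = -14408*(42436 + 3*sqrt(2919)) = -611417888 - 43224*sqrt(2919)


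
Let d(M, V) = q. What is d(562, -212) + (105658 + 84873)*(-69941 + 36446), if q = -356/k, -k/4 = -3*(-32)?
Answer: -612656241031/96 ≈ -6.3818e+9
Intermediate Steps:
k = -384 (k = -(-12)*(-32) = -4*96 = -384)
q = 89/96 (q = -356/(-384) = -356*(-1/384) = 89/96 ≈ 0.92708)
d(M, V) = 89/96
d(562, -212) + (105658 + 84873)*(-69941 + 36446) = 89/96 + (105658 + 84873)*(-69941 + 36446) = 89/96 + 190531*(-33495) = 89/96 - 6381835845 = -612656241031/96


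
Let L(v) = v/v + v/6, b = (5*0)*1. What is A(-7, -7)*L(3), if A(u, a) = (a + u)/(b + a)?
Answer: 3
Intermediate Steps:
b = 0 (b = 0*1 = 0)
A(u, a) = (a + u)/a (A(u, a) = (a + u)/(0 + a) = (a + u)/a)
L(v) = 1 + v/6 (L(v) = 1 + v*(⅙) = 1 + v/6)
A(-7, -7)*L(3) = ((-7 - 7)/(-7))*(1 + (⅙)*3) = (-⅐*(-14))*(1 + ½) = 2*(3/2) = 3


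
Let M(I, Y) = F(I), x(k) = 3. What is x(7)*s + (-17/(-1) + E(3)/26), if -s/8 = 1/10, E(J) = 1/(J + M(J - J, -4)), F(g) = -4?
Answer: 1893/130 ≈ 14.562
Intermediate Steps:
M(I, Y) = -4
E(J) = 1/(-4 + J) (E(J) = 1/(J - 4) = 1/(-4 + J))
s = -⅘ (s = -8/10 = -8*⅒ = -⅘ ≈ -0.80000)
x(7)*s + (-17/(-1) + E(3)/26) = 3*(-⅘) + (-17/(-1) + 1/((-4 + 3)*26)) = -12/5 + (-17*(-1) + (1/26)/(-1)) = -12/5 + (17 - 1*1/26) = -12/5 + (17 - 1/26) = -12/5 + 441/26 = 1893/130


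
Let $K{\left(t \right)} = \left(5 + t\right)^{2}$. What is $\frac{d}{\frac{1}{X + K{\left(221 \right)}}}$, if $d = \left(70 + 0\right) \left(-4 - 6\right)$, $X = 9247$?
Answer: $-42226100$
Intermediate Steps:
$d = -700$ ($d = 70 \left(-4 - 6\right) = 70 \left(-10\right) = -700$)
$\frac{d}{\frac{1}{X + K{\left(221 \right)}}} = - \frac{700}{\frac{1}{9247 + \left(5 + 221\right)^{2}}} = - \frac{700}{\frac{1}{9247 + 226^{2}}} = - \frac{700}{\frac{1}{9247 + 51076}} = - \frac{700}{\frac{1}{60323}} = - 700 \frac{1}{\frac{1}{60323}} = \left(-700\right) 60323 = -42226100$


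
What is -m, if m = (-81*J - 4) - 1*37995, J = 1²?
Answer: 38080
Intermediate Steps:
J = 1
m = -38080 (m = (-81*1 - 4) - 1*37995 = (-81 - 4) - 37995 = -85 - 37995 = -38080)
-m = -1*(-38080) = 38080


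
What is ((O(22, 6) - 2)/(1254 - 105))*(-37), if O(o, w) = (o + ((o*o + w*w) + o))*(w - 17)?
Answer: 229622/1149 ≈ 199.84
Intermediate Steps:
O(o, w) = (-17 + w)*(o**2 + w**2 + 2*o) (O(o, w) = (o + ((o**2 + w**2) + o))*(-17 + w) = (o + (o + o**2 + w**2))*(-17 + w) = (o**2 + w**2 + 2*o)*(-17 + w) = (-17 + w)*(o**2 + w**2 + 2*o))
((O(22, 6) - 2)/(1254 - 105))*(-37) = (((6**3 - 34*22 - 17*22**2 - 17*6**2 + 6*22**2 + 2*22*6) - 2)/(1254 - 105))*(-37) = (((216 - 748 - 17*484 - 17*36 + 6*484 + 264) - 2)/1149)*(-37) = (((216 - 748 - 8228 - 612 + 2904 + 264) - 2)*(1/1149))*(-37) = ((-6204 - 2)*(1/1149))*(-37) = -6206*1/1149*(-37) = -6206/1149*(-37) = 229622/1149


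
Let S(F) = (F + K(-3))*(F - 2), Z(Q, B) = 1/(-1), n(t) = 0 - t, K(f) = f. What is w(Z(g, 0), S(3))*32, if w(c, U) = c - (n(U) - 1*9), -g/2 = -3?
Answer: 256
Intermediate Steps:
g = 6 (g = -2*(-3) = 6)
n(t) = -t
Z(Q, B) = -1
S(F) = (-3 + F)*(-2 + F) (S(F) = (F - 3)*(F - 2) = (-3 + F)*(-2 + F))
w(c, U) = 9 + U + c (w(c, U) = c - (-U - 1*9) = c - (-U - 9) = c - (-9 - U) = c + (9 + U) = 9 + U + c)
w(Z(g, 0), S(3))*32 = (9 + (6 + 3² - 5*3) - 1)*32 = (9 + (6 + 9 - 15) - 1)*32 = (9 + 0 - 1)*32 = 8*32 = 256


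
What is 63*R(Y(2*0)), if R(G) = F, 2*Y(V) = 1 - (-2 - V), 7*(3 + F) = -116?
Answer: -1233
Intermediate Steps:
F = -137/7 (F = -3 + (1/7)*(-116) = -3 - 116/7 = -137/7 ≈ -19.571)
Y(V) = 3/2 + V/2 (Y(V) = (1 - (-2 - V))/2 = (1 + (2 + V))/2 = (3 + V)/2 = 3/2 + V/2)
R(G) = -137/7
63*R(Y(2*0)) = 63*(-137/7) = -1233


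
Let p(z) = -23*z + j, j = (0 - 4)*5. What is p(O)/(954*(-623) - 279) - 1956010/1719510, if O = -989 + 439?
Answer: -13164467039/11360630619 ≈ -1.1588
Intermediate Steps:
O = -550
j = -20 (j = -4*5 = -20)
p(z) = -20 - 23*z (p(z) = -23*z - 20 = -20 - 23*z)
p(O)/(954*(-623) - 279) - 1956010/1719510 = (-20 - 23*(-550))/(954*(-623) - 279) - 1956010/1719510 = (-20 + 12650)/(-594342 - 279) - 1956010*1/1719510 = 12630/(-594621) - 195601/171951 = 12630*(-1/594621) - 195601/171951 = -4210/198207 - 195601/171951 = -13164467039/11360630619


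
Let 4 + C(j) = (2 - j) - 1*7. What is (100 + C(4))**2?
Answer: 7569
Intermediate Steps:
C(j) = -9 - j (C(j) = -4 + ((2 - j) - 1*7) = -4 + ((2 - j) - 7) = -4 + (-5 - j) = -9 - j)
(100 + C(4))**2 = (100 + (-9 - 1*4))**2 = (100 + (-9 - 4))**2 = (100 - 13)**2 = 87**2 = 7569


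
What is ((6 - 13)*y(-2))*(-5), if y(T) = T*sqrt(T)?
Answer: -70*I*sqrt(2) ≈ -98.995*I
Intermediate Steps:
y(T) = T**(3/2)
((6 - 13)*y(-2))*(-5) = ((6 - 13)*(-2)**(3/2))*(-5) = -(-14)*I*sqrt(2)*(-5) = (14*I*sqrt(2))*(-5) = -70*I*sqrt(2)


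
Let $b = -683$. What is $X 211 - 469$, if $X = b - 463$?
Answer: $-242275$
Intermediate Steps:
$X = -1146$ ($X = -683 - 463 = -1146$)
$X 211 - 469 = \left(-1146\right) 211 - 469 = -241806 - 469 = -242275$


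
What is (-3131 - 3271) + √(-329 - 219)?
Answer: -6402 + 2*I*√137 ≈ -6402.0 + 23.409*I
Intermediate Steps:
(-3131 - 3271) + √(-329 - 219) = -6402 + √(-548) = -6402 + 2*I*√137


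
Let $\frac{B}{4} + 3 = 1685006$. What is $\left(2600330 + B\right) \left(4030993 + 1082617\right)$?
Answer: $47762866254620$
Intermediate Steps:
$B = 6740012$ ($B = -12 + 4 \cdot 1685006 = -12 + 6740024 = 6740012$)
$\left(2600330 + B\right) \left(4030993 + 1082617\right) = \left(2600330 + 6740012\right) \left(4030993 + 1082617\right) = 9340342 \cdot 5113610 = 47762866254620$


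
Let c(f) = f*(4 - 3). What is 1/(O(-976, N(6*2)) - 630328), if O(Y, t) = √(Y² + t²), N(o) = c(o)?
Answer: -78791/49664054358 - √59545/99328108716 ≈ -1.5889e-6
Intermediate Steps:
c(f) = f (c(f) = f*1 = f)
N(o) = o
1/(O(-976, N(6*2)) - 630328) = 1/(√((-976)² + (6*2)²) - 630328) = 1/(√(952576 + 12²) - 630328) = 1/(√(952576 + 144) - 630328) = 1/(√952720 - 630328) = 1/(4*√59545 - 630328) = 1/(-630328 + 4*√59545)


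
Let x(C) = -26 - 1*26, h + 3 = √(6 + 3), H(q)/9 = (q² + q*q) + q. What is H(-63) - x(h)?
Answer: 70927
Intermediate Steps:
H(q) = 9*q + 18*q² (H(q) = 9*((q² + q*q) + q) = 9*((q² + q²) + q) = 9*(2*q² + q) = 9*(q + 2*q²) = 9*q + 18*q²)
h = 0 (h = -3 + √(6 + 3) = -3 + √9 = -3 + 3 = 0)
x(C) = -52 (x(C) = -26 - 26 = -52)
H(-63) - x(h) = 9*(-63)*(1 + 2*(-63)) - 1*(-52) = 9*(-63)*(1 - 126) + 52 = 9*(-63)*(-125) + 52 = 70875 + 52 = 70927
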